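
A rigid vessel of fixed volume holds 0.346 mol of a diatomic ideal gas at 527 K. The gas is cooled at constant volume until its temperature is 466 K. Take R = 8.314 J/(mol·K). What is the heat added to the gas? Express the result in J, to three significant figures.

Constant volume ⇒ W = 0, so Q = ΔU = nCᵥΔT with Cᵥ = 5R/2 = 20.79 J/(mol·K).
ΔU = (0.346)(20.79)(466 − 527) = -438.7 J.

Q ≈ -439 J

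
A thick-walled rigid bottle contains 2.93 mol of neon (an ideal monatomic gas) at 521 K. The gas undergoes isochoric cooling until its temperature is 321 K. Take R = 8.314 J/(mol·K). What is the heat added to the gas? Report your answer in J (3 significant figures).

Q ≈ -7310 J

Constant volume ⇒ W = 0, so Q = ΔU = nCᵥΔT with Cᵥ = 3R/2 = 12.47 J/(mol·K).
ΔU = (2.93)(12.47)(321 − 521) = -7308 J.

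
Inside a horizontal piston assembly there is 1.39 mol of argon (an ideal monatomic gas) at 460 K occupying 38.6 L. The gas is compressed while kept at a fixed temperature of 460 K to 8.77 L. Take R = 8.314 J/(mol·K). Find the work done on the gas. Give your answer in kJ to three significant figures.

W ≈ 7.88 kJ

Isothermal: W = nRT ln(V₂/V₁).
W = (1.39)(8.314)(460) × ln(8.77/38.6)
  = 5316 × -1.482
W_by_gas = -7878 J; work on gas = −W_by = 7878 J.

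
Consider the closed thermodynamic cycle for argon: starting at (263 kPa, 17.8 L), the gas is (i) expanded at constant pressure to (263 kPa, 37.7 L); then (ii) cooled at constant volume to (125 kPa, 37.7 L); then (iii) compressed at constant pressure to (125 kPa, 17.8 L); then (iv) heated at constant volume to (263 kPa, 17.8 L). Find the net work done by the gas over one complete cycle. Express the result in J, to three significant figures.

W_net ≈ 2750 J

Constant-volume legs do no work.
W(i) = (263)(37.7 − 17.8) = 5234 J; W(iii) = (125)(17.8 − 37.7) = -2488 J.
W_net = 5234 − 2488 = 2746 J (the clockwise enclosed area).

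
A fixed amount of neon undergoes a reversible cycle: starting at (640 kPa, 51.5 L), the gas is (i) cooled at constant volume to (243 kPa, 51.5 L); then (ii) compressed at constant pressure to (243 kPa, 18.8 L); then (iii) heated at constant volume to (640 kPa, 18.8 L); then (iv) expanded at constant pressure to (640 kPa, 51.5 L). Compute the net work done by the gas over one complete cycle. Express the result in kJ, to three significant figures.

Constant-volume legs do no work.
W(ii) = (243)(18.8 − 51.5) = -7946 J; W(iv) = (640)(51.5 − 18.8) = 20928 J.
W_net = -7946 + 20928 = 12982 J (the clockwise enclosed area).

W_net ≈ 13.0 kJ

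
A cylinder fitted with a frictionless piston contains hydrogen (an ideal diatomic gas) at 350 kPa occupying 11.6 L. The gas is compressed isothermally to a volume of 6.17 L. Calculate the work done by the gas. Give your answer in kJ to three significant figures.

Isothermal: W = nRT ln(V₂/V₁) = P₁V₁ ln(V₂/V₁).
P₁V₁ = (350 kPa)(11.6 L) = 4060 J.
W = 4060 × ln(6.17/11.6) = 4060 × -0.6313
W_by_gas = -2563 J.

W ≈ -2.56 kJ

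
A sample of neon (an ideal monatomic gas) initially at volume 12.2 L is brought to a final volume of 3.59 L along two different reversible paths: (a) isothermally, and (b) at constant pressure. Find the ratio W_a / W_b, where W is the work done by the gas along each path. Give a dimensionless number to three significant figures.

Path (a) isothermal: W = P₁V₁ ln(V₂/V₁) → W_a/(P₁V₁) = -1.223.
Path (b) isobaric: W = P₁(V₂ − V₁) → W_b/(P₁V₁) = -0.7057.
W_a / W_b = -1.223 / -0.7057 = 1.733.

W_a / W_b ≈ 1.73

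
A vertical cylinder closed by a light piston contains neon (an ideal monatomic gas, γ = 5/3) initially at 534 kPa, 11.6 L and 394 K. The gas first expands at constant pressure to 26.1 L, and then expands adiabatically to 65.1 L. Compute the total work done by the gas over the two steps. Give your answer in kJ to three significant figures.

W_total ≈ 17.3 kJ

Step 1 (isobaric): W = PΔV = (534 kPa)(26.1 − 11.6 L) = 7743 J.
After step 1: P = 534 kPa, V = 26.1 L, T = 886.5 K.
Step 2 (adiabatic): W = (P₁V₁ − P₂V₂)/(γ−1) = (13937 − 7578)/0.667 = 9539 J.
W_total = 7743 + 9539 = 17282 J.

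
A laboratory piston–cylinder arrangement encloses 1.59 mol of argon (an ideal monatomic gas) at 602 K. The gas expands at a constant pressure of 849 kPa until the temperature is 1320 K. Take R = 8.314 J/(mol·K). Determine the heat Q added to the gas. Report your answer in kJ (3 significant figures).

Q ≈ 23.7 kJ

Isobaric: W = nRΔT = (1.59)(8.314)(718) = 9491 J.
ΔU = nCᵥΔT with Cᵥ = 3R/2: ΔU = (1.59)(12.47)(718) = 14237 J.
Q = ΔU + W = 14237 + 9491 = 23729 J.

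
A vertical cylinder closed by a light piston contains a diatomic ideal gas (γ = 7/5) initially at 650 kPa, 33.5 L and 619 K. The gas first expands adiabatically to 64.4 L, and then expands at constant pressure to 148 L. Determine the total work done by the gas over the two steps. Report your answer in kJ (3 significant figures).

Step 1 (adiabatic): W = (P₁V₁ − P₂V₂)/(γ−1) = (21775 − 16766)/0.4 = 12523 J.
After step 1: P = 260.3 kPa, V = 64.4 L, T = 476.6 K.
Step 2 (isobaric): W = PΔV = (260.3 kPa)(148 − 64.4 L) = 21764 J.
W_total = 12523 + 21764 = 34287 J.

W_total ≈ 34.3 kJ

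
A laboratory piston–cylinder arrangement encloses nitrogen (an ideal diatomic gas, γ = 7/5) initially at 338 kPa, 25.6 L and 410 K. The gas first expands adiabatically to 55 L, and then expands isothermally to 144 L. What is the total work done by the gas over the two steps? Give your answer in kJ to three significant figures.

W_total ≈ 11.8 kJ

Step 1 (adiabatic): W = (P₁V₁ − P₂V₂)/(γ−1) = (8653 − 6372)/0.4 = 5701 J.
After step 1: P = 115.9 kPa, V = 55 L, T = 301.9 K.
Step 2 (isothermal): W = P₁V₁ ln(V₂/V₁) = (6372) ln(144/55) = 6133 J.
W_total = 5701 + 6133 = 11834 J.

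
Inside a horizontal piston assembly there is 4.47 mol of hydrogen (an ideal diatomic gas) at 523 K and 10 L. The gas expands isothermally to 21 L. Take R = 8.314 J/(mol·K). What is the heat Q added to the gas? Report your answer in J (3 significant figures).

Q ≈ 14400 J

Isothermal ⇒ ΔU = 0, so Q = W = nRT ln(V₂/V₁).
Q = (4.47)(8.314)(523) ln(21/10) = 19437 × 0.7419 = 14421 J.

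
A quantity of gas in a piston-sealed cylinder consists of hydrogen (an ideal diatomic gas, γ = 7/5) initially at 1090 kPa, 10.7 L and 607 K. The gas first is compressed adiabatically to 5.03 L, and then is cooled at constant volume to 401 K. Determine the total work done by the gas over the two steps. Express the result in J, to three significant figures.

W_total ≈ -10300 J

Step 1 (adiabatic): W = (P₁V₁ − P₂V₂)/(γ−1) = (11663 − 15774)/0.4 = -10277 J.
Step 2 (isochoric): W = 0 (constant volume).
W_total = -10277 + 0 = -10277 J.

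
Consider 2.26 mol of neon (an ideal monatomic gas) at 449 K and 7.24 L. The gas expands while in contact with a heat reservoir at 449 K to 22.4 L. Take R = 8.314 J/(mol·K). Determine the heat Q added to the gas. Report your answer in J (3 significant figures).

Isothermal ⇒ ΔU = 0, so Q = W = nRT ln(V₂/V₁).
Q = (2.26)(8.314)(449) ln(22.4/7.24) = 8437 × 1.129 = 9529 J.

Q ≈ 9530 J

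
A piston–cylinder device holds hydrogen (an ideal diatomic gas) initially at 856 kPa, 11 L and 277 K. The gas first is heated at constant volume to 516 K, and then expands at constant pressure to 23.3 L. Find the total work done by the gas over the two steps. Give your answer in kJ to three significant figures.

Step 1 (isochoric): W = 0 (constant volume).
After step 1: P = 1595 kPa (V unchanged).
Step 2 (isobaric): W = PΔV = (1595 kPa)(23.3 − 11 L) = 19613 J.
W_total = 0 + 19613 = 19613 J.

W_total ≈ 19.6 kJ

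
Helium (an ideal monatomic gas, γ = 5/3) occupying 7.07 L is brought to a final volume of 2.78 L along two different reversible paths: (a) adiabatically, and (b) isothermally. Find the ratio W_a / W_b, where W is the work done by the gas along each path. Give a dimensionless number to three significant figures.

Path (a) adiabatic: W = P₁V₁(1 − (V₁/V₂)^(γ−1))/(γ−1) → W_a/(P₁V₁) = -1.295.
Path (b) isothermal: W = P₁V₁ ln(V₂/V₁) → W_b/(P₁V₁) = -0.9334.
W_a / W_b = -1.295 / -0.9334 = 1.387.

W_a / W_b ≈ 1.39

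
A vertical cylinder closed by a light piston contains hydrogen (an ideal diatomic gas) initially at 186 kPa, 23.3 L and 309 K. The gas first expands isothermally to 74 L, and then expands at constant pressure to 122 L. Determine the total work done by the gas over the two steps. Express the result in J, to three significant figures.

W_total ≈ 7820 J

Step 1 (isothermal): W = P₁V₁ ln(V₂/V₁) = (4334) ln(74/23.3) = 5008 J.
After step 1: P = 58.56 kPa, V = 74 L, T = 309 K.
Step 2 (isobaric): W = PΔV = (58.56 kPa)(122 − 74 L) = 2811 J.
W_total = 5008 + 2811 = 7819 J.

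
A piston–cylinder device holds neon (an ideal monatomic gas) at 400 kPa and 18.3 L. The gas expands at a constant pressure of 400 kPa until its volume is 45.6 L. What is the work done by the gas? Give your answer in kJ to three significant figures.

Isobaric: W = P ΔV.
W = (400 kPa)(45.6 − 18.3 L) = (400)(27.3) = 10920 J.

W ≈ 10.9 kJ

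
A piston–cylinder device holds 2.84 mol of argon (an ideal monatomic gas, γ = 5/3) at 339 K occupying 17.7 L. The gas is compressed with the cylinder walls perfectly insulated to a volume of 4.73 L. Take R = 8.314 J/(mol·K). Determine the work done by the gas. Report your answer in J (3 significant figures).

W ≈ -16900 J

Adiabatic: TV^(γ−1) = const with γ = 5/3.
T₂ = T₁ (V₁/V₂)^(γ−1) = 339 × (17.7/4.73)^0.667 = 339 × 2.41 = 817.1 K.
W_by = nCᵥ(T₁ − T₂) = (2.84)(12.47)(339 − 817.1) = -16933 J.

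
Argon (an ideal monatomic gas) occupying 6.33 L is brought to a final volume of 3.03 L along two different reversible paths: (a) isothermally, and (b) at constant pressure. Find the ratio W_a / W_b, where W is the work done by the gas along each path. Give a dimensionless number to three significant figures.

W_a / W_b ≈ 1.41

Path (a) isothermal: W = P₁V₁ ln(V₂/V₁) → W_a/(P₁V₁) = -0.7367.
Path (b) isobaric: W = P₁(V₂ − V₁) → W_b/(P₁V₁) = -0.5213.
W_a / W_b = -0.7367 / -0.5213 = 1.413.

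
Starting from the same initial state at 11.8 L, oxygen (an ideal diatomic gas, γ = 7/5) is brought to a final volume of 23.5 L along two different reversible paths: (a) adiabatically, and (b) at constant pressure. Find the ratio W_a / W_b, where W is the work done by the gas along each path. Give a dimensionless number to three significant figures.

Path (a) adiabatic: W = P₁V₁(1 − (V₁/V₂)^(γ−1))/(γ−1) → W_a/(P₁V₁) = 0.6021.
Path (b) isobaric: W = P₁(V₂ − V₁) → W_b/(P₁V₁) = 0.9915.
W_a / W_b = 0.6021 / 0.9915 = 0.6073.

W_a / W_b ≈ 0.607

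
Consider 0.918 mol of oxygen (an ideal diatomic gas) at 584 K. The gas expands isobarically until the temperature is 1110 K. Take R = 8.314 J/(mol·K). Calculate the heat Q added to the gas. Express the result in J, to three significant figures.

Q ≈ 14100 J

Isobaric: W = nRΔT = (0.918)(8.314)(526) = 4015 J.
ΔU = nCᵥΔT with Cᵥ = 5R/2: ΔU = (0.918)(20.79)(526) = 10036 J.
Q = ΔU + W = 10036 + 4015 = 14051 J.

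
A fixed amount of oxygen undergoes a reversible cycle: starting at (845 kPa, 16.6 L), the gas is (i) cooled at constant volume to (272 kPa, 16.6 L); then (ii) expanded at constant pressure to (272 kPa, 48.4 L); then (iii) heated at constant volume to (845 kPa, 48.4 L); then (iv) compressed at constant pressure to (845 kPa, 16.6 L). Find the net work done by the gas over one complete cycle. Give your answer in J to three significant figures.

W_net ≈ -18200 J

Constant-volume legs do no work.
W(ii) = (272)(48.4 − 16.6) = 8650 J; W(iv) = (845)(16.6 − 48.4) = -26871 J.
W_net = 8650 − 26871 = -18221 J (the counter-clockwise enclosed area).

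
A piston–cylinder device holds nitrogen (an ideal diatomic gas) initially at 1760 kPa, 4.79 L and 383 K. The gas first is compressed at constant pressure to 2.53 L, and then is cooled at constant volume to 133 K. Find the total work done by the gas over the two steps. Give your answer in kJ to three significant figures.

W_total ≈ -3.98 kJ

Step 1 (isobaric): W = PΔV = (1760 kPa)(2.53 − 4.79 L) = -3978 J.
Step 2 (isochoric): W = 0 (constant volume).
W_total = -3978 + 0 = -3978 J.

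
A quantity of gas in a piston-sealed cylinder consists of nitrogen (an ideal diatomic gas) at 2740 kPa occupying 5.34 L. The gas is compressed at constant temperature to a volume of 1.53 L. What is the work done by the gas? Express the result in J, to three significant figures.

Isothermal: W = nRT ln(V₂/V₁) = P₁V₁ ln(V₂/V₁).
P₁V₁ = (2740 kPa)(5.34 L) = 14632 J.
W = 14632 × ln(1.53/5.34) = 14632 × -1.25
W_by_gas = -18289 J.

W ≈ -18300 J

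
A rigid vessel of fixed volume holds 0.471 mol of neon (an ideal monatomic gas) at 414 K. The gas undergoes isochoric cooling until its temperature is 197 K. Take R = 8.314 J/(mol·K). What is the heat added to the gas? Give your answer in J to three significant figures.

Q ≈ -1270 J

Constant volume ⇒ W = 0, so Q = ΔU = nCᵥΔT with Cᵥ = 3R/2 = 12.47 J/(mol·K).
ΔU = (0.471)(12.47)(197 − 414) = -1275 J.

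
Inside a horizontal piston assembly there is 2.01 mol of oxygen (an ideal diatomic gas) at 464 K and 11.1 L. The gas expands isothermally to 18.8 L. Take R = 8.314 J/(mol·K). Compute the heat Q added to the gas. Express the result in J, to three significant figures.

Q ≈ 4090 J

Isothermal ⇒ ΔU = 0, so Q = W = nRT ln(V₂/V₁).
Q = (2.01)(8.314)(464) ln(18.8/11.1) = 7754 × 0.5269 = 4086 J.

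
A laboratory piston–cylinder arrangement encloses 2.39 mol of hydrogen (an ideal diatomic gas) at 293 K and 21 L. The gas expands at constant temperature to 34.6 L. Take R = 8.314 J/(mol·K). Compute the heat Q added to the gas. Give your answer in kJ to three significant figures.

Q ≈ 2.91 kJ

Isothermal ⇒ ΔU = 0, so Q = W = nRT ln(V₂/V₁).
Q = (2.39)(8.314)(293) ln(34.6/21) = 5822 × 0.4993 = 2907 J.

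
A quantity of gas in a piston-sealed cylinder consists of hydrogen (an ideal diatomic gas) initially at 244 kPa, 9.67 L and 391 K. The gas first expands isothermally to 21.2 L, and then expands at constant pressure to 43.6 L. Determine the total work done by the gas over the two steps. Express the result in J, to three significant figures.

Step 1 (isothermal): W = P₁V₁ ln(V₂/V₁) = (2359) ln(21.2/9.67) = 1852 J.
After step 1: P = 111.3 kPa, V = 21.2 L, T = 391 K.
Step 2 (isobaric): W = PΔV = (111.3 kPa)(43.6 − 21.2 L) = 2493 J.
W_total = 1852 + 2493 = 4345 J.

W_total ≈ 4350 J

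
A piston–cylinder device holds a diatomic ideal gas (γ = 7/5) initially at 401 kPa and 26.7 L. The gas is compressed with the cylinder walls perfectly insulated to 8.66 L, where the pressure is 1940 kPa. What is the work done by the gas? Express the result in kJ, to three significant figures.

Adiabatic: W = (P₁V₁ − P₂V₂)/(γ − 1) with γ = 7/5.
P₁V₁ = 10707 J, P₂V₂ = 16800 J.
W = (10707 − 16800) / 0.4 = -15234 J.

W ≈ -15.2 kJ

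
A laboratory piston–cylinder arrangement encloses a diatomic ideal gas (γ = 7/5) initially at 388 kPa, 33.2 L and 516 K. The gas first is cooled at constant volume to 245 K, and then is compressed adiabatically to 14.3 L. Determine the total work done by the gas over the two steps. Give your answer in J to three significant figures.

Step 1 (isochoric): W = 0 (constant volume).
After step 1: P = 184.2 kPa (V unchanged).
Step 2 (adiabatic): W = (P₁V₁ − P₂V₂)/(γ−1) = (6116 − 8567)/0.4 = -6126 J.
W_total = 0 − 6126 = -6126 J.

W_total ≈ -6130 J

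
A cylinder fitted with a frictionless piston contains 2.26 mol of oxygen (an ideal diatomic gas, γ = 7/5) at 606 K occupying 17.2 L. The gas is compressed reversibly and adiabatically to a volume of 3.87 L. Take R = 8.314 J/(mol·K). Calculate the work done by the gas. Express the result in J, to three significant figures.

Adiabatic: TV^(γ−1) = const with γ = 7/5.
T₂ = T₁ (V₁/V₂)^(γ−1) = 606 × (17.2/3.87)^0.4 = 606 × 1.816 = 1101 K.
W_by = nCᵥ(T₁ − T₂) = (2.26)(20.79)(606 − 1101) = -23230 J.

W ≈ -23200 J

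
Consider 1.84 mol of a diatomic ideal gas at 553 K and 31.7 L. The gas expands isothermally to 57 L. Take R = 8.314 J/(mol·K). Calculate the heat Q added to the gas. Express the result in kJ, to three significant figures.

Isothermal ⇒ ΔU = 0, so Q = W = nRT ln(V₂/V₁).
Q = (1.84)(8.314)(553) ln(57/31.7) = 8460 × 0.5867 = 4964 J.

Q ≈ 4.96 kJ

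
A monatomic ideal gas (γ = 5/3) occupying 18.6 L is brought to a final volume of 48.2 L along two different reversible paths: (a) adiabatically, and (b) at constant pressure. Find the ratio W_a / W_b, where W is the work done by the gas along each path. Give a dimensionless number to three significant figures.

W_a / W_b ≈ 0.443

Path (a) adiabatic: W = P₁V₁(1 − (V₁/V₂)^(γ−1))/(γ−1) → W_a/(P₁V₁) = 0.7049.
Path (b) isobaric: W = P₁(V₂ − V₁) → W_b/(P₁V₁) = 1.591.
W_a / W_b = 0.7049 / 1.591 = 0.443.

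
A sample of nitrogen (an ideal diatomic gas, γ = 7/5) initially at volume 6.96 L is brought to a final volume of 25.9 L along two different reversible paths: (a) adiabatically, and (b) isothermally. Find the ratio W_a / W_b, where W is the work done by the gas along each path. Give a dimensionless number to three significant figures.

Path (a) adiabatic: W = P₁V₁(1 − (V₁/V₂)^(γ−1))/(γ−1) → W_a/(P₁V₁) = 1.022.
Path (b) isothermal: W = P₁V₁ ln(V₂/V₁) → W_b/(P₁V₁) = 1.314.
W_a / W_b = 1.022 / 1.314 = 0.7778.

W_a / W_b ≈ 0.778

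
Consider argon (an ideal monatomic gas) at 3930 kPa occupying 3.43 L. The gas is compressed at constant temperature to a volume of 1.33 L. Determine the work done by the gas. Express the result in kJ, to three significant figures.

W ≈ -12.8 kJ

Isothermal: W = nRT ln(V₂/V₁) = P₁V₁ ln(V₂/V₁).
P₁V₁ = (3930 kPa)(3.43 L) = 13480 J.
W = 13480 × ln(1.33/3.43) = 13480 × -0.9474
W_by_gas = -12771 J.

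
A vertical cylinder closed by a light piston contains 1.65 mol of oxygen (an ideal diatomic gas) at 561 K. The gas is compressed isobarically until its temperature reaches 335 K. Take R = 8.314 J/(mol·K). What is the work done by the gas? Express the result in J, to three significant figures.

Isobaric: W = P ΔV = nR ΔT.
W = (1.65)(8.314)(335 − 561) = -3100 J.

W ≈ -3100 J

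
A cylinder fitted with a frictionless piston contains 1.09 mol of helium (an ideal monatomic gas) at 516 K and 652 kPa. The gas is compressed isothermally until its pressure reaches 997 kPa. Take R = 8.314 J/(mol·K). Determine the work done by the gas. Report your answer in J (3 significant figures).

Isothermal process: W = nRT ln(V₂/V₁) = nRT ln(P₁/P₂).
W = (1.09)(8.314)(516) × ln(652/997)
  = 4676 × ln(0.654) = 4676 × -0.4247
W_by_gas = -1986 J.

W ≈ -1990 J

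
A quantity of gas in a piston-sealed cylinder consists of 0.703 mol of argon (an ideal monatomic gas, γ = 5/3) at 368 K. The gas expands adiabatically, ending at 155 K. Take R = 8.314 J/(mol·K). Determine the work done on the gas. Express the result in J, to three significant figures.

W ≈ -1870 J

Adiabatic ⇒ Q = 0, so W_by = −ΔU = nCᵥ(T₁ − T₂).
Cᵥ = 3R/2 = 12.47 J/(mol·K).
W = (0.703)(12.47)(368 − 155) = 1867 J.
Work on gas = −W_by = -1867 J.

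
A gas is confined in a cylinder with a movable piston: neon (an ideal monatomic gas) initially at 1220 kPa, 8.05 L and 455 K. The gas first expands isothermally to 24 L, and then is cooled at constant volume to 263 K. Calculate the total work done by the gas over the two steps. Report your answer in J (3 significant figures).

W_total ≈ 10700 J

Step 1 (isothermal): W = P₁V₁ ln(V₂/V₁) = (9821) ln(24/8.05) = 10728 J.
Step 2 (isochoric): W = 0 (constant volume).
W_total = 10728 + 0 = 10728 J.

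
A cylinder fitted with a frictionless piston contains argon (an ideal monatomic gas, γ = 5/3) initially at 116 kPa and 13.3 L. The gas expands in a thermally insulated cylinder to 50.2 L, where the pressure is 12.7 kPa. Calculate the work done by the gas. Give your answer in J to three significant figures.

W ≈ 1360 J

Adiabatic: W = (P₁V₁ − P₂V₂)/(γ − 1) with γ = 5/3.
P₁V₁ = 1543 J, P₂V₂ = 637.5 J.
W = (1543 − 637.5) / 0.6667 = 1358 J.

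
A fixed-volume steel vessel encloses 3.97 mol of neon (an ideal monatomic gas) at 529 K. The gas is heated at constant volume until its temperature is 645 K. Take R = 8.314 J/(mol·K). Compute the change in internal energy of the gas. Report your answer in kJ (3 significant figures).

Constant volume ⇒ W = 0, so Q = ΔU = nCᵥΔT with Cᵥ = 3R/2 = 12.47 J/(mol·K).
ΔU = (3.97)(12.47)(645 − 529) = 5743 J.

ΔU ≈ 5.74 kJ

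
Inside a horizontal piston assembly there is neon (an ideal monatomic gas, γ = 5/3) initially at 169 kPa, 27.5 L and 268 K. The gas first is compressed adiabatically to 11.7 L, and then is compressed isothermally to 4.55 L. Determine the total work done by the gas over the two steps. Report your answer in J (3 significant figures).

Step 1 (adiabatic): W = (P₁V₁ − P₂V₂)/(γ−1) = (4648 − 8216)/0.667 = -5352 J.
After step 1: P = 702.2 kPa, V = 11.7 L, T = 473.8 K.
Step 2 (isothermal): W = P₁V₁ ln(V₂/V₁) = (8216) ln(4.55/11.7) = -7760 J.
W_total = -5352 − 7760 = -13112 J.

W_total ≈ -13100 J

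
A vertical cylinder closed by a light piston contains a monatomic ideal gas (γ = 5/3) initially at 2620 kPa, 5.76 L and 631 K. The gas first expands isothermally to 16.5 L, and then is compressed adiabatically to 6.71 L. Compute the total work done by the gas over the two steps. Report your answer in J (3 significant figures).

Step 1 (isothermal): W = P₁V₁ ln(V₂/V₁) = (15091) ln(16.5/5.76) = 15882 J.
After step 1: P = 914.6 kPa, V = 16.5 L, T = 631 K.
Step 2 (adiabatic): W = (P₁V₁ − P₂V₂)/(γ−1) = (15091 − 27494)/0.667 = -18604 J.
W_total = 15882 − 18604 = -2721 J.

W_total ≈ -2720 J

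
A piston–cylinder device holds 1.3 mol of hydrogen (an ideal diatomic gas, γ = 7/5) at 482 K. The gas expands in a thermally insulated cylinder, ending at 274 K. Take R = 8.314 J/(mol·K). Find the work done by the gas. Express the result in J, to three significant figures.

Adiabatic ⇒ Q = 0, so W_by = −ΔU = nCᵥ(T₁ − T₂).
Cᵥ = 5R/2 = 20.79 J/(mol·K).
W = (1.3)(20.79)(482 − 274) = 5620 J.

W ≈ 5620 J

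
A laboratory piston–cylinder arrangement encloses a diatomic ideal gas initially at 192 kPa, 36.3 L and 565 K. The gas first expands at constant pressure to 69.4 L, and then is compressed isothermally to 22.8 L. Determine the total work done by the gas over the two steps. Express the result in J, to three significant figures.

Step 1 (isobaric): W = PΔV = (192 kPa)(69.4 − 36.3 L) = 6355 J.
After step 1: P = 192 kPa, V = 69.4 L, T = 1080 K.
Step 2 (isothermal): W = P₁V₁ ln(V₂/V₁) = (13325) ln(22.8/69.4) = -14832 J.
W_total = 6355 − 14832 = -8477 J.

W_total ≈ -8480 J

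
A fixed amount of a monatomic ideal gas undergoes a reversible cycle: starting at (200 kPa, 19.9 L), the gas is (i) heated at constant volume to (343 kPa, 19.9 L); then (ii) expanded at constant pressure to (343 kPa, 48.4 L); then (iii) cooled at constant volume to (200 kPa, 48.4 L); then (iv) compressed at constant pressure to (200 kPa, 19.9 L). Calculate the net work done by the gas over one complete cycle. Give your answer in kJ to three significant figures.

Constant-volume legs do no work.
W(ii) = (343)(48.4 − 19.9) = 9776 J; W(iv) = (200)(19.9 − 48.4) = -5700 J.
W_net = 9776 − 5700 = 4076 J (the clockwise enclosed area).

W_net ≈ 4.08 kJ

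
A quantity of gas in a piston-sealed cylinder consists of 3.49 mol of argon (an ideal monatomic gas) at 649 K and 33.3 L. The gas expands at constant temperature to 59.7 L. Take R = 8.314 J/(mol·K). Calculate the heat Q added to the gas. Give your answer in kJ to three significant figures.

Isothermal ⇒ ΔU = 0, so Q = W = nRT ln(V₂/V₁).
Q = (3.49)(8.314)(649) ln(59.7/33.3) = 18831 × 0.5838 = 10993 J.

Q ≈ 11.0 kJ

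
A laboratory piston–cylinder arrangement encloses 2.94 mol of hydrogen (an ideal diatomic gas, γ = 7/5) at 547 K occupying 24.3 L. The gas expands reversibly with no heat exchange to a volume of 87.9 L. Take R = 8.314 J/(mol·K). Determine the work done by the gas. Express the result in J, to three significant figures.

W ≈ 13400 J

Adiabatic: TV^(γ−1) = const with γ = 7/5.
T₂ = T₁ (V₁/V₂)^(γ−1) = 547 × (24.3/87.9)^0.4 = 547 × 0.5979 = 327.1 K.
W_by = nCᵥ(T₁ − T₂) = (2.94)(20.79)(547 − 327.1) = 13440 J.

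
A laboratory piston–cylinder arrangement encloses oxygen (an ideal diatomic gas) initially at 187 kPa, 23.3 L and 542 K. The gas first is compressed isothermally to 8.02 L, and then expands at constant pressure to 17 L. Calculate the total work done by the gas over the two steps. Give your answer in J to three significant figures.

W_total ≈ 232 J

Step 1 (isothermal): W = P₁V₁ ln(V₂/V₁) = (4357) ln(8.02/23.3) = -4647 J.
After step 1: P = 543.3 kPa, V = 8.02 L, T = 542 K.
Step 2 (isobaric): W = PΔV = (543.3 kPa)(17 − 8.02 L) = 4879 J.
W_total = -4647 + 4879 = 231.7 J.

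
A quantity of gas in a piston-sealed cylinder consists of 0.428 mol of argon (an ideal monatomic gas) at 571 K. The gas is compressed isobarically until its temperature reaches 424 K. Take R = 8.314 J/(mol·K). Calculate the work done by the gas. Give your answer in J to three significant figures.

W ≈ -523 J

Isobaric: W = P ΔV = nR ΔT.
W = (0.428)(8.314)(424 − 571) = -523.1 J.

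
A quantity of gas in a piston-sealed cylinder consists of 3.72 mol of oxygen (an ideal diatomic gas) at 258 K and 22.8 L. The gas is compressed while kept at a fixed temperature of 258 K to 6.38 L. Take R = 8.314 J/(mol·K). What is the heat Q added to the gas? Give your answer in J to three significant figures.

Q ≈ -10200 J

Isothermal ⇒ ΔU = 0, so Q = W = nRT ln(V₂/V₁).
Q = (3.72)(8.314)(258) ln(6.38/22.8) = 7979 × -1.274 = -10163 J.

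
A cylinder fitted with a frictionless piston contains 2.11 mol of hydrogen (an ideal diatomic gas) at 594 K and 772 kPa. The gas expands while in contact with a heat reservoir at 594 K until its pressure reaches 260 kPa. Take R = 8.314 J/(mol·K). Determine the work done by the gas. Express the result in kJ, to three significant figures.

Isothermal process: W = nRT ln(V₂/V₁) = nRT ln(P₁/P₂).
W = (2.11)(8.314)(594) × ln(772/260)
  = 10420 × ln(2.969) = 10420 × 1.088
W_by_gas = 11340 J.

W ≈ 11.3 kJ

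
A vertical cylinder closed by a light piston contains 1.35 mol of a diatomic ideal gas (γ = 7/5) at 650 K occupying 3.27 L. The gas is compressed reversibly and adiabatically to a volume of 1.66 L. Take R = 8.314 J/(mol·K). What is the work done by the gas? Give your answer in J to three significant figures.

Adiabatic: TV^(γ−1) = const with γ = 7/5.
T₂ = T₁ (V₁/V₂)^(γ−1) = 650 × (3.27/1.66)^0.4 = 650 × 1.312 = 852.5 K.
W_by = nCᵥ(T₁ − T₂) = (1.35)(20.79)(650 − 852.5) = -5682 J.

W ≈ -5680 J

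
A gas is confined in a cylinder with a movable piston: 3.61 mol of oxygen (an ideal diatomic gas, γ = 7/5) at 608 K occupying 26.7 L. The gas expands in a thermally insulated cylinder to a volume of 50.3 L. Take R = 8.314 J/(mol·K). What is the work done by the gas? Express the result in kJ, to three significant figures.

W ≈ 10.2 kJ

Adiabatic: TV^(γ−1) = const with γ = 7/5.
T₂ = T₁ (V₁/V₂)^(γ−1) = 608 × (26.7/50.3)^0.4 = 608 × 0.7762 = 471.9 K.
W_by = nCᵥ(T₁ − T₂) = (3.61)(20.79)(608 − 471.9) = 10210 J.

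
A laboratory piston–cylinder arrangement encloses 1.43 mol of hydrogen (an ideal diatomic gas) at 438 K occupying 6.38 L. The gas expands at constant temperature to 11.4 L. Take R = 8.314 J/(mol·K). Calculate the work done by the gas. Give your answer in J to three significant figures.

Isothermal: W = nRT ln(V₂/V₁).
W = (1.43)(8.314)(438) × ln(11.4/6.38)
  = 5207 × 0.5804
W_by_gas = 3023 J.

W ≈ 3020 J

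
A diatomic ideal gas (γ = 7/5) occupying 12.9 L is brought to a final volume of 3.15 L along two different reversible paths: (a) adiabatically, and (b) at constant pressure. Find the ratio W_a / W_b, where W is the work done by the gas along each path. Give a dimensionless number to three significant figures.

Path (a) adiabatic: W = P₁V₁(1 − (V₁/V₂)^(γ−1))/(γ−1) → W_a/(P₁V₁) = -1.894.
Path (b) isobaric: W = P₁(V₂ − V₁) → W_b/(P₁V₁) = -0.7558.
W_a / W_b = -1.894 / -0.7558 = 2.506.

W_a / W_b ≈ 2.51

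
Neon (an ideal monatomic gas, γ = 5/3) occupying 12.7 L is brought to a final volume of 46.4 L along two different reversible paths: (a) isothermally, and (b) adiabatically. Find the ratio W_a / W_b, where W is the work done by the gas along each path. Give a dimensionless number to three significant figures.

W_a / W_b ≈ 1.49

Path (a) isothermal: W = P₁V₁ ln(V₂/V₁) → W_a/(P₁V₁) = 1.296.
Path (b) adiabatic: W = P₁V₁(1 − (V₁/V₂)^(γ−1))/(γ−1) → W_b/(P₁V₁) = 0.8677.
W_a / W_b = 1.296 / 0.8677 = 1.493.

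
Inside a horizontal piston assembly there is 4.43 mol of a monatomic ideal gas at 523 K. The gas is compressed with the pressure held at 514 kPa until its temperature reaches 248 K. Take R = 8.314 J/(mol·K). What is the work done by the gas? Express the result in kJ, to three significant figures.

W ≈ -10.1 kJ

Isobaric: W = P ΔV = nR ΔT.
W = (4.43)(8.314)(248 − 523) = -10129 J.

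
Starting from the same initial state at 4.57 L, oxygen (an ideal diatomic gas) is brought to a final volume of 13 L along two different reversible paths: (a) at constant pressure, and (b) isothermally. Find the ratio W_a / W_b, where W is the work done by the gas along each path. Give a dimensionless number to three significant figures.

Path (a) isobaric: W = P₁(V₂ − V₁) → W_a/(P₁V₁) = 1.845.
Path (b) isothermal: W = P₁V₁ ln(V₂/V₁) → W_b/(P₁V₁) = 1.045.
W_a / W_b = 1.845 / 1.045 = 1.764.

W_a / W_b ≈ 1.76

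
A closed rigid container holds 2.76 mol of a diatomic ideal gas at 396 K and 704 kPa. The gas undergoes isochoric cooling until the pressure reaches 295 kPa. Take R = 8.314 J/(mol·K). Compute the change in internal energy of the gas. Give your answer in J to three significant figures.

Constant volume ⇒ W = 0, so Q = ΔU = nCᵥΔT with Cᵥ = 5R/2 = 20.79 J/(mol·K).
At constant V, T₂/T₁ = P₂/P₁ ⇒ ΔT = T₁(P₂/P₁ − 1) = 396·(295/704 − 1) = -230.1 K.
ΔU = (2.76)(20.79)(-230.1) = -13198 J.

ΔU ≈ -13200 J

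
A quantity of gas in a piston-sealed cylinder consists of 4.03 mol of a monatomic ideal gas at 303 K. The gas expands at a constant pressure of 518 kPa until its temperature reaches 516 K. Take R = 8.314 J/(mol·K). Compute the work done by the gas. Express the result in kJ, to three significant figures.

Isobaric: W = P ΔV = nR ΔT.
W = (4.03)(8.314)(516 − 303) = 7137 J.

W ≈ 7.14 kJ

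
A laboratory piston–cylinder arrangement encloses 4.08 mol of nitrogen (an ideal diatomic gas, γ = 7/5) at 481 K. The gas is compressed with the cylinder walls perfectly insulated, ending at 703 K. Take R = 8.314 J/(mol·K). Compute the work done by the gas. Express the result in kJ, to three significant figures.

W ≈ -18.8 kJ

Adiabatic ⇒ Q = 0, so W_by = −ΔU = nCᵥ(T₁ − T₂).
Cᵥ = 5R/2 = 20.79 J/(mol·K).
W = (4.08)(20.79)(481 − 703) = -18826 J.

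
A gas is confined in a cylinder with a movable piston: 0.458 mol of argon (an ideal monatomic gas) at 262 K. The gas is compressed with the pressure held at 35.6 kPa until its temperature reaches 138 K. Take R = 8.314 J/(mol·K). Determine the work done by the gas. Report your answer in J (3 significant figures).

Isobaric: W = P ΔV = nR ΔT.
W = (0.458)(8.314)(138 − 262) = -472.2 J.

W ≈ -472 J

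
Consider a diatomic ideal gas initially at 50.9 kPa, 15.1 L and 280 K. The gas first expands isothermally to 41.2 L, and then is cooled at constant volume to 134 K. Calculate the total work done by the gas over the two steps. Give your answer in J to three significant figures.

Step 1 (isothermal): W = P₁V₁ ln(V₂/V₁) = (768.6) ln(41.2/15.1) = 771.5 J.
Step 2 (isochoric): W = 0 (constant volume).
W_total = 771.5 + 0 = 771.5 J.

W_total ≈ 771 J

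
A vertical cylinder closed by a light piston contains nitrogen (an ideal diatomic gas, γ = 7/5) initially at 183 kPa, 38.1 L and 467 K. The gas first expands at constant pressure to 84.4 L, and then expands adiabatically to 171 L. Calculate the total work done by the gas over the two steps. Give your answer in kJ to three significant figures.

Step 1 (isobaric): W = PΔV = (183 kPa)(84.4 − 38.1 L) = 8473 J.
After step 1: P = 183 kPa, V = 84.4 L, T = 1035 K.
Step 2 (adiabatic): W = (P₁V₁ − P₂V₂)/(γ−1) = (15445 − 11645)/0.4 = 9501 J.
W_total = 8473 + 9501 = 17974 J.

W_total ≈ 18.0 kJ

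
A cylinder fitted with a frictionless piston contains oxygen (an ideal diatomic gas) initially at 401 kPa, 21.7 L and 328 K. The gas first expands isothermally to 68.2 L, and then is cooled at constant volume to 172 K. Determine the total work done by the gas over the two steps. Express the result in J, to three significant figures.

Step 1 (isothermal): W = P₁V₁ ln(V₂/V₁) = (8702) ln(68.2/21.7) = 9965 J.
Step 2 (isochoric): W = 0 (constant volume).
W_total = 9965 + 0 = 9965 J.

W_total ≈ 9960 J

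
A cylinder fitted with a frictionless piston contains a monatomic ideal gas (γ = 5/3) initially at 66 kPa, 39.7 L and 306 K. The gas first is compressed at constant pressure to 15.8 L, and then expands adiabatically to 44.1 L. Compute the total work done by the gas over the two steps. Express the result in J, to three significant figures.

Step 1 (isobaric): W = PΔV = (66 kPa)(15.8 − 39.7 L) = -1577 J.
After step 1: P = 66 kPa, V = 15.8 L, T = 121.8 K.
Step 2 (adiabatic): W = (P₁V₁ − P₂V₂)/(γ−1) = (1043 − 526)/0.667 = 775.1 J.
W_total = -1577 + 775.1 = -802.3 J.

W_total ≈ -802 J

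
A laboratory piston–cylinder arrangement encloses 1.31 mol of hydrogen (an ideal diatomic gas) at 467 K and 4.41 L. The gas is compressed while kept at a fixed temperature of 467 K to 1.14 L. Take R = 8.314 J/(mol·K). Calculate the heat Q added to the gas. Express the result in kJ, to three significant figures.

Isothermal ⇒ ΔU = 0, so Q = W = nRT ln(V₂/V₁).
Q = (1.31)(8.314)(467) ln(1.14/4.41) = 5086 × -1.353 = -6881 J.

Q ≈ -6.88 kJ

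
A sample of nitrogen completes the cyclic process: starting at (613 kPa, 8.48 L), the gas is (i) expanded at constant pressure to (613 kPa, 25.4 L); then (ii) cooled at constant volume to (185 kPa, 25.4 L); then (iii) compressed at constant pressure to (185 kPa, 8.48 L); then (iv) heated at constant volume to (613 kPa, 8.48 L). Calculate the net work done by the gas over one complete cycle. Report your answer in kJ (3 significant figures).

Constant-volume legs do no work.
W(i) = (613)(25.4 − 8.48) = 10372 J; W(iii) = (185)(8.48 − 25.4) = -3130 J.
W_net = 10372 − 3130 = 7242 J (the clockwise enclosed area).

W_net ≈ 7.24 kJ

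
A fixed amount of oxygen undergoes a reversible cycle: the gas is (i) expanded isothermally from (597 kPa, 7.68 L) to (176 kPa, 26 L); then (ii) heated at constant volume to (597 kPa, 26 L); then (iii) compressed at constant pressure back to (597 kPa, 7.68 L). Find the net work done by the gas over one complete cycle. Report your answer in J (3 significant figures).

W_net ≈ -5350 J

Leg (i): W = PᵢVᵢ ln(V_f/Vᵢ) = (4585) ln(26/7.68) = 5591 J.
Leg (ii): W = 0.
Leg (iii): W = PΔV = (597)(7.68 − 26) = -10937 J.
W_net = 5591 − 10937 = -5346 J.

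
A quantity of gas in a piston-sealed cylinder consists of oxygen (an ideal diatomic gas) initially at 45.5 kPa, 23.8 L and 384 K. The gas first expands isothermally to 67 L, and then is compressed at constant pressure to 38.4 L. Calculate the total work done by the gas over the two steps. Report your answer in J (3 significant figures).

W_total ≈ 659 J

Step 1 (isothermal): W = P₁V₁ ln(V₂/V₁) = (1083) ln(67/23.8) = 1121 J.
After step 1: P = 16.16 kPa, V = 67 L, T = 384 K.
Step 2 (isobaric): W = PΔV = (16.16 kPa)(38.4 − 67 L) = -462.3 J.
W_total = 1121 − 462.3 = 658.6 J.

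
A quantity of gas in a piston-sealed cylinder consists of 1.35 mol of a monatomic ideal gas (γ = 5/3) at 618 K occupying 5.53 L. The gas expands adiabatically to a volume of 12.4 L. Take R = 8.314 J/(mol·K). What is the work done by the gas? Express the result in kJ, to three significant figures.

Adiabatic: TV^(γ−1) = const with γ = 5/3.
T₂ = T₁ (V₁/V₂)^(γ−1) = 618 × (5.53/12.4)^0.667 = 618 × 0.5837 = 360.7 K.
W_by = nCᵥ(T₁ − T₂) = (1.35)(12.47)(618 − 360.7) = 4331 J.

W ≈ 4.33 kJ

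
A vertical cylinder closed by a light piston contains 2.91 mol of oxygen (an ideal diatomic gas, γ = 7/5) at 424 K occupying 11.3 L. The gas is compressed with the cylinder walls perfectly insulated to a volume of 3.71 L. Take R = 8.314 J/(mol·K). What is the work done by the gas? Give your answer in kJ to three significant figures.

Adiabatic: TV^(γ−1) = const with γ = 7/5.
T₂ = T₁ (V₁/V₂)^(γ−1) = 424 × (11.3/3.71)^0.4 = 424 × 1.561 = 662 K.
W_by = nCᵥ(T₁ − T₂) = (2.91)(20.79)(424 − 662) = -14394 J.

W ≈ -14.4 kJ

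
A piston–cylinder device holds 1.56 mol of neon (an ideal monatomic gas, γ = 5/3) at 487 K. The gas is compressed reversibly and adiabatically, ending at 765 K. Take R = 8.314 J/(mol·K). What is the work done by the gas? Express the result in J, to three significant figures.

Adiabatic ⇒ Q = 0, so W_by = −ΔU = nCᵥ(T₁ − T₂).
Cᵥ = 3R/2 = 12.47 J/(mol·K).
W = (1.56)(12.47)(487 − 765) = -5408 J.

W ≈ -5410 J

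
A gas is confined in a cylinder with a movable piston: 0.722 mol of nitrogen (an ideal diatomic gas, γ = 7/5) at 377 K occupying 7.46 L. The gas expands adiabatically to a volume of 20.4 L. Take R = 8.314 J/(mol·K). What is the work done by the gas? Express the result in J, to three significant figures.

Adiabatic: TV^(γ−1) = const with γ = 7/5.
T₂ = T₁ (V₁/V₂)^(γ−1) = 377 × (7.46/20.4)^0.4 = 377 × 0.6687 = 252.1 K.
W_by = nCᵥ(T₁ − T₂) = (0.722)(20.79)(377 − 252.1) = 1874 J.

W ≈ 1870 J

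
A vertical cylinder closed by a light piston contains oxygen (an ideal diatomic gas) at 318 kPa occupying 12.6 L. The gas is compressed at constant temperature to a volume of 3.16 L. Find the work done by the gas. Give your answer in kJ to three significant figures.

Isothermal: W = nRT ln(V₂/V₁) = P₁V₁ ln(V₂/V₁).
P₁V₁ = (318 kPa)(12.6 L) = 4007 J.
W = 4007 × ln(3.16/12.6) = 4007 × -1.383
W_by_gas = -5542 J.

W ≈ -5.54 kJ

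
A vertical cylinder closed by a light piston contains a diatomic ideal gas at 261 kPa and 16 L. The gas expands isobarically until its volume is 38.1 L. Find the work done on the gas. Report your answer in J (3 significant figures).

W ≈ -5770 J

Isobaric: W = P ΔV.
W = (261 kPa)(38.1 − 16 L) = (261)(22.1) = 5768 J.
Work on gas = −W_by = -5768 J.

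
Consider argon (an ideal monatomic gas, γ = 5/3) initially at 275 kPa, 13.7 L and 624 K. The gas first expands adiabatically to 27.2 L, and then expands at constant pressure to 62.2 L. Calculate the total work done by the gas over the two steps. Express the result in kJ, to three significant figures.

Step 1 (adiabatic): W = (P₁V₁ − P₂V₂)/(γ−1) = (3768 − 2385)/0.667 = 2074 J.
After step 1: P = 87.68 kPa, V = 27.2 L, T = 395 K.
Step 2 (isobaric): W = PΔV = (87.68 kPa)(62.2 − 27.2 L) = 3069 J.
W_total = 2074 + 3069 = 5143 J.

W_total ≈ 5.14 kJ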